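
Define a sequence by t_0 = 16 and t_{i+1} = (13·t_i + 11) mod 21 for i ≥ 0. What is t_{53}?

Computing terms: t_0 = 16, t_1 = 9, t_2 = 2, t_3 = 16.
Since t_3 = t_0 = 16, the sequence is periodic with period 3.
(53 - 0) mod 3 = 2, so t_{53} = t_2 = 2.

2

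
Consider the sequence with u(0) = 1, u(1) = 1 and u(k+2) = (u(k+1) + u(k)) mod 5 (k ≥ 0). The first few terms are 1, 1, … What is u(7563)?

Listing terms: u(0) = 1,  u(1) = 1,  u(2) = 2,  u(3) = 3,  u(4) = 0,  u(5) = 3,  u(6) = 3,  u(7) = 1,  u(8) = 4,  u(9) = 0,  u(10) = 4,  u(11) = 4,  u(12) = 3,  u(13) = 2,  u(14) = 0,  u(15) = 2,  u(16) = 2,  u(17) = 4,  u(18) = 1,  u(19) = 0,  u(20) = 1,  u(21) = 1.
Since (u(20), u(21)) = (u(0), u(1)) = (1, 1) (two consecutive terms determine the rest), the sequence is periodic with period 20.
(7563 - 0) mod 20 = 3, so u(7563) = u(3) = 3.

3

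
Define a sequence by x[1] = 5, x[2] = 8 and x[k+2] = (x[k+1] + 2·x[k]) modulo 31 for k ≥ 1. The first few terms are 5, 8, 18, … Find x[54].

3

Computing terms: x[1] = 5; x[2] = 8; x[3] = 18; x[4] = 3; x[5] = 8; x[6] = 14; x[7] = 30; x[8] = 27; x[9] = 25; x[10] = 17; x[11] = 5; x[12] = 8.
Since (x[11], x[12]) = (x[1], x[2]) = (5, 8) (two consecutive terms determine the rest), the sequence is periodic with period 10.
(54 - 1) mod 10 = 3, so x[54] = x[4] = 3.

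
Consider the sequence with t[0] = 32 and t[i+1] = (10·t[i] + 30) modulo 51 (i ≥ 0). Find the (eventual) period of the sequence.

16

We have t[0] = 32,  t[1] = 44,  t[2] = 11,  t[3] = 38,  t[4] = 2,  t[5] = 50,  t[6] = 20,  t[7] = 26,  t[8] = 35,  t[9] = 23,  t[10] = 5,  t[11] = 29,  t[12] = 14,  t[13] = 17,  t[14] = 47,  t[15] = 41,  t[16] = 32.
The sequence repeats with period 16.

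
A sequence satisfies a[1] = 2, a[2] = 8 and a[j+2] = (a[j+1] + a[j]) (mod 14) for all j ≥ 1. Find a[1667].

10

Computing terms: a[1] = 2,  a[2] = 8,  a[3] = 10,  a[4] = 4,  a[5] = 0,  a[6] = 4,  a[7] = 4,  a[8] = 8,  a[9] = 12,  a[10] = 6,  a[11] = 4,  a[12] = 10,  a[13] = 0,  a[14] = 10,  a[15] = 10,  a[16] = 6,  a[17] = 2,  a[18] = 8.
Since (a[17], a[18]) = (a[1], a[2]) = (2, 8) (two consecutive terms determine the rest), the sequence is periodic with period 16.
(1667 - 1) mod 16 = 2, so a[1667] = a[3] = 10.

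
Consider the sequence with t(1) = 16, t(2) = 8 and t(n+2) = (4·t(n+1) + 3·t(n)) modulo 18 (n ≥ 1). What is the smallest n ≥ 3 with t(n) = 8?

Listing terms: t(1) = 16, t(2) = 8, t(3) = 8, t(4) = 2, t(5) = 14, t(6) = 8, t(7) = 2.
Since (t(6), t(7)) = (t(3), t(4)) = (8, 2) (two consecutive terms determine the rest), the sequence is eventually periodic: after a pre-period of length 2 it cycles with period 3.
The value 8 first appears (with n ≥ 3) at t(3).

3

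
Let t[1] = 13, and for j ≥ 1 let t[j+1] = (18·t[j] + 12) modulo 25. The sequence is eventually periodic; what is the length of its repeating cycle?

Computing terms: t[1] = 13,  t[2] = 21,  t[3] = 15,  t[4] = 7,  t[5] = 13.
Since t[5] = t[1] = 13, the sequence is periodic with period 4.

4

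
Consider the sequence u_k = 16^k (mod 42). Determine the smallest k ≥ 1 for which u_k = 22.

Listing terms: u_0 = 1, u_1 = 16, u_2 = 4, u_3 = 22, u_4 = 16.
Since u_4 = u_1 = 16, the sequence is eventually periodic: after a pre-period of length 1 it cycles with period 3.
The value 22 first appears (with k ≥ 1) at u_3.

3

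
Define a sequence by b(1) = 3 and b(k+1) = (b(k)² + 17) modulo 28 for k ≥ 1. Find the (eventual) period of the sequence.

6

b(1) = 3, b(2) = 26, b(3) = 21, b(4) = 10, b(5) = 5, b(6) = 14, b(7) = 17, b(8) = 26.
Since b(8) = b(2) = 26, the sequence is eventually periodic: after a pre-period of length 1 it cycles with period 6.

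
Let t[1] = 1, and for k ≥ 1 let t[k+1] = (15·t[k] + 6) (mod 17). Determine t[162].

4

t[1] = 1,  t[2] = 4,  t[3] = 15,  t[4] = 10,  t[5] = 3,  t[6] = 0,  t[7] = 6,  t[8] = 11,  t[9] = 1.
The sequence repeats with period 8.
(162 - 1) mod 8 = 1, so t[162] = t[2] = 4.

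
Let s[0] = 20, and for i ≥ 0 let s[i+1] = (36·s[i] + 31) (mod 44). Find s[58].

19

We have s[0] = 20, s[1] = 3, s[2] = 7, s[3] = 19, s[4] = 11, s[5] = 31, s[6] = 3.
Since s[6] = s[1] = 3, the sequence is eventually periodic: after a pre-period of length 1 it cycles with period 5.
For i ≥ 1, s[i] depends only on (i - 1) mod 5. (58 - 1) mod 5 = 2, so s[58] = s[3] = 19.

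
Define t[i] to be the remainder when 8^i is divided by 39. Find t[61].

8

Listing terms: t[1] = 8, t[2] = 25, t[3] = 5, t[4] = 1, t[5] = 8.
Since t[5] = t[1] = 8, the sequence is periodic with period 4.
(61 - 1) mod 4 = 0, so t[61] = t[1] = 8.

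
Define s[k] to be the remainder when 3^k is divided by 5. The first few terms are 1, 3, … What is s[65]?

3

Listing terms: s[0] = 1; s[1] = 3; s[2] = 4; s[3] = 2; s[4] = 1.
Since s[4] = s[0] = 1, the sequence is periodic with period 4.
So s[65] = s[0 + ((65-0) mod 4)] = s[1] = 3.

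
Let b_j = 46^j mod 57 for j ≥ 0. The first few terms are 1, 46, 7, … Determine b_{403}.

46

Computing terms: b_0 = 1; b_1 = 46; b_2 = 7; b_3 = 37; b_4 = 49; b_5 = 31; b_6 = 1.
The sequence repeats with period 6.
So b_{403} = b_{0 + ((403-0) mod 6)} = b_1 = 46.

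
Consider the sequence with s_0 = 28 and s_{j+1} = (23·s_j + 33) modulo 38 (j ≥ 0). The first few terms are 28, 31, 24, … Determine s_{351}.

s_0 = 28,  s_1 = 31,  s_2 = 24,  s_3 = 15,  s_4 = 36,  s_5 = 25,  s_6 = 0,  s_7 = 33,  s_8 = 32,  s_9 = 9,  s_{10} = 12,  s_{11} = 5,  s_{12} = 34,  s_{13} = 17,  s_{14} = 6,  s_{15} = 19,  s_{16} = 14,  s_{17} = 13,  s_{18} = 28.
The sequence repeats with period 18.
(351 - 0) mod 18 = 9, so s_{351} = s_9 = 9.

9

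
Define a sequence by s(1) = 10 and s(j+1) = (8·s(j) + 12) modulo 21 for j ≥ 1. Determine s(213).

Listing terms: s(1) = 10, s(2) = 8, s(3) = 13, s(4) = 11, s(5) = 16, s(6) = 14, s(7) = 19, s(8) = 17, s(9) = 1, s(10) = 20, s(11) = 4, s(12) = 2, s(13) = 7, s(14) = 5, s(15) = 10.
The sequence repeats with period 14.
So s(213) = s(1 + ((213-1) mod 14)) = s(3) = 13.

13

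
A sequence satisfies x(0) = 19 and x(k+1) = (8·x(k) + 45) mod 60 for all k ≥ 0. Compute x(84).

49

Computing terms: x(0) = 19,  x(1) = 17,  x(2) = 1,  x(3) = 53,  x(4) = 49,  x(5) = 17.
Since x(5) = x(1) = 17, the sequence is eventually periodic: after a pre-period of length 1 it cycles with period 4.
For k ≥ 1, x(k) depends only on (k - 1) mod 4. (84 - 1) mod 4 = 3, so x(84) = x(4) = 49.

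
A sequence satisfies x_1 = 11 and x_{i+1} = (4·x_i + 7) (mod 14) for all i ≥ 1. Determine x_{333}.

1

We have x_1 = 11,  x_2 = 9,  x_3 = 1,  x_4 = 11.
Since x_4 = x_1 = 11, the sequence is periodic with period 3.
So x_{333} = x_{1 + ((333-1) mod 3)} = x_3 = 1.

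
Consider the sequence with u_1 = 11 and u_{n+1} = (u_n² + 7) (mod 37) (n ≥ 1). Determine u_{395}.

19

u_1 = 11,  u_2 = 17,  u_3 = 0,  u_4 = 7,  u_5 = 19,  u_6 = 35,  u_7 = 11.
Since u_7 = u_1 = 11, the sequence is periodic with period 6.
So u_{395} = u_{1 + ((395-1) mod 6)} = u_5 = 19.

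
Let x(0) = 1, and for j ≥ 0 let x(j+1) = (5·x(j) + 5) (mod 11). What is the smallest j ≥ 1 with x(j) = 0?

x(0) = 1,  x(1) = 10,  x(2) = 0,  x(3) = 5,  x(4) = 8,  x(5) = 1.
Since x(5) = x(0) = 1, the sequence is periodic with period 5.
The value 0 first appears (with j ≥ 1) at x(2).

2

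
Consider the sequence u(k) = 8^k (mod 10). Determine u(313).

8

u(1) = 8; u(2) = 4; u(3) = 2; u(4) = 6; u(5) = 8.
Since u(5) = u(1) = 8, the sequence is periodic with period 4.
So u(313) = u(1 + ((313-1) mod 4)) = u(1) = 8.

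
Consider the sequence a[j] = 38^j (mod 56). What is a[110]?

16

a[1] = 38; a[2] = 44; a[3] = 48; a[4] = 32; a[5] = 40; a[6] = 8; a[7] = 24; a[8] = 16; a[9] = 48.
Since a[9] = a[3] = 48, the sequence is eventually periodic: after a pre-period of length 2 it cycles with period 6.
For j ≥ 3, a[j] depends only on (j - 3) mod 6. (110 - 3) mod 6 = 5, so a[110] = a[8] = 16.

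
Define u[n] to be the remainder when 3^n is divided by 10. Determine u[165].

3

Computing terms: u[1] = 3,  u[2] = 9,  u[3] = 7,  u[4] = 1,  u[5] = 3.
Since u[5] = u[1] = 3, the sequence is periodic with period 4.
So u[165] = u[1 + ((165-1) mod 4)] = u[1] = 3.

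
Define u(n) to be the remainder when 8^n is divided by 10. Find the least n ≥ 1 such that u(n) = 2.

3

Computing terms: u(0) = 1; u(1) = 8; u(2) = 4; u(3) = 2; u(4) = 6; u(5) = 8.
Since u(5) = u(1) = 8, the sequence is eventually periodic: after a pre-period of length 1 it cycles with period 4.
The value 2 first appears (with n ≥ 1) at u(3).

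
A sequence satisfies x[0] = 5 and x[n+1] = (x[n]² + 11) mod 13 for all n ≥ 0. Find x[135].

8

Computing terms: x[0] = 5,  x[1] = 10,  x[2] = 7,  x[3] = 8,  x[4] = 10.
Since x[4] = x[1] = 10, the sequence is eventually periodic: after a pre-period of length 1 it cycles with period 3.
For n ≥ 1, x[n] depends only on (n - 1) mod 3. (135 - 1) mod 3 = 2, so x[135] = x[3] = 8.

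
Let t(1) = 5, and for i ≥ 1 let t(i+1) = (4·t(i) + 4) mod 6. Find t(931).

We have t(1) = 5,  t(2) = 0,  t(3) = 4,  t(4) = 2,  t(5) = 0.
Since t(5) = t(2) = 0, the sequence is eventually periodic: after a pre-period of length 1 it cycles with period 3.
For i ≥ 2, t(i) depends only on (i - 2) mod 3. (931 - 2) mod 3 = 2, so t(931) = t(4) = 2.

2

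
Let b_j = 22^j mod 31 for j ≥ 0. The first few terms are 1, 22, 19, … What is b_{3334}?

20

b_0 = 1; b_1 = 22; b_2 = 19; b_3 = 15; b_4 = 20; b_5 = 6; b_6 = 8; b_7 = 21; b_8 = 28; b_9 = 27; b_{10} = 5; b_{11} = 17; b_{12} = 2; b_{13} = 13; b_{14} = 7; b_{15} = 30; b_{16} = 9; b_{17} = 12; b_{18} = 16; b_{19} = 11; b_{20} = 25; b_{21} = 23; b_{22} = 10; b_{23} = 3; b_{24} = 4; b_{25} = 26; b_{26} = 14; b_{27} = 29; b_{28} = 18; b_{29} = 24; b_{30} = 1.
Since b_{30} = b_0 = 1, the sequence is periodic with period 30.
(3334 - 0) mod 30 = 4, so b_{3334} = b_4 = 20.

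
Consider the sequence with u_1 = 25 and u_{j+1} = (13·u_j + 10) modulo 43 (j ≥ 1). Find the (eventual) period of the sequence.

We have u_1 = 25, u_2 = 34, u_3 = 22, u_4 = 38, u_5 = 31, u_6 = 26, u_7 = 4, u_8 = 19, u_9 = 42, u_{10} = 40, u_{11} = 14, u_{12} = 20, u_{13} = 12, u_{14} = 37, u_{15} = 18, u_{16} = 29, u_{17} = 0, u_{18} = 10, u_{19} = 11, u_{20} = 24, u_{21} = 21, u_{22} = 25.
Since u_{22} = u_1 = 25, the sequence is periodic with period 21.

21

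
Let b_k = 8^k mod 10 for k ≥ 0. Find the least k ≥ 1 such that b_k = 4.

Computing terms: b_0 = 1; b_1 = 8; b_2 = 4; b_3 = 2; b_4 = 6; b_5 = 8.
Since b_5 = b_1 = 8, the sequence is eventually periodic: after a pre-period of length 1 it cycles with period 4.
The value 4 first appears (with k ≥ 1) at b_2.

2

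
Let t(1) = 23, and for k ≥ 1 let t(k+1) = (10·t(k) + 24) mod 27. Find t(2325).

26

t(1) = 23, t(2) = 11, t(3) = 26, t(4) = 14, t(5) = 2, t(6) = 17, t(7) = 5, t(8) = 20, t(9) = 8, t(10) = 23.
Since t(10) = t(1) = 23, the sequence is periodic with period 9.
So t(2325) = t(1 + ((2325-1) mod 9)) = t(3) = 26.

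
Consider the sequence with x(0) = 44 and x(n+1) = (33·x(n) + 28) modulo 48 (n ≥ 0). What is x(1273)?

40

Computing terms: x(0) = 44,  x(1) = 40,  x(2) = 4,  x(3) = 16,  x(4) = 28,  x(5) = 40.
Since x(5) = x(1) = 40, the sequence is eventually periodic: after a pre-period of length 1 it cycles with period 4.
For n ≥ 1, x(n) depends only on (n - 1) mod 4. (1273 - 1) mod 4 = 0, so x(1273) = x(1) = 40.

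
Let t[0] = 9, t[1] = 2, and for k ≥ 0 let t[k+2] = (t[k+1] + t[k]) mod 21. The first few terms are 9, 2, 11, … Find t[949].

t[0] = 9,  t[1] = 2,  t[2] = 11,  t[3] = 13,  t[4] = 3,  t[5] = 16,  t[6] = 19,  t[7] = 14,  t[8] = 12,  t[9] = 5,  t[10] = 17,  t[11] = 1,  t[12] = 18,  t[13] = 19,  t[14] = 16,  t[15] = 14,  t[16] = 9,  t[17] = 2.
Since (t[16], t[17]) = (t[0], t[1]) = (9, 2) (two consecutive terms determine the rest), the sequence is periodic with period 16.
(949 - 0) mod 16 = 5, so t[949] = t[5] = 16.

16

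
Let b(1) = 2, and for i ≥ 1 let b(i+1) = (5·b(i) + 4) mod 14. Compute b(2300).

0

We have b(1) = 2, b(2) = 0, b(3) = 4, b(4) = 10, b(5) = 12, b(6) = 8, b(7) = 2.
Since b(7) = b(1) = 2, the sequence is periodic with period 6.
(2300 - 1) mod 6 = 1, so b(2300) = b(2) = 0.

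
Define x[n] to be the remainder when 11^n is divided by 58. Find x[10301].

We have x[0] = 1; x[1] = 11; x[2] = 5; x[3] = 55; x[4] = 25; x[5] = 43; x[6] = 9; x[7] = 41; x[8] = 45; x[9] = 31; x[10] = 51; x[11] = 39; x[12] = 23; x[13] = 21; x[14] = 57; x[15] = 47; x[16] = 53; x[17] = 3; x[18] = 33; x[19] = 15; x[20] = 49; x[21] = 17; x[22] = 13; x[23] = 27; x[24] = 7; x[25] = 19; x[26] = 35; x[27] = 37; x[28] = 1.
Since x[28] = x[0] = 1, the sequence is periodic with period 28.
(10301 - 0) mod 28 = 25, so x[10301] = x[25] = 19.

19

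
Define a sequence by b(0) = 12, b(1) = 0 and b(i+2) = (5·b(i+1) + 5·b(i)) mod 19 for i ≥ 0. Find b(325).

0

Computing terms: b(0) = 12; b(1) = 0; b(2) = 3; b(3) = 15; b(4) = 14; b(5) = 12; b(6) = 16; b(7) = 7; b(8) = 1; b(9) = 2; b(10) = 15; b(11) = 9; b(12) = 6; b(13) = 18; b(14) = 6; b(15) = 6; b(16) = 3; b(17) = 7; b(18) = 12; b(19) = 0.
The sequence repeats with period 18.
So b(325) = b(0 + ((325-0) mod 18)) = b(1) = 0.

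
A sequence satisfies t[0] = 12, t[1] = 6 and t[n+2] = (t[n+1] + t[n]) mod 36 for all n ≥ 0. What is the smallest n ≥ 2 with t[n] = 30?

Listing terms: t[0] = 12, t[1] = 6, t[2] = 18, t[3] = 24, t[4] = 6, t[5] = 30, t[6] = 0, t[7] = 30, t[8] = 30, t[9] = 24, t[10] = 18, t[11] = 6, t[12] = 24, t[13] = 30, t[14] = 18, t[15] = 12, t[16] = 30, t[17] = 6, t[18] = 0, t[19] = 6, t[20] = 6, t[21] = 12, t[22] = 18, t[23] = 30, t[24] = 12, t[25] = 6.
Since (t[24], t[25]) = (t[0], t[1]) = (12, 6) (two consecutive terms determine the rest), the sequence is periodic with period 24.
The value 30 first appears (with n ≥ 2) at t[5].

5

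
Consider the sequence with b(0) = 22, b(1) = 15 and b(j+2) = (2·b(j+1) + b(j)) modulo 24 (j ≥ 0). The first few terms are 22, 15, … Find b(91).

Computing terms: b(0) = 22,  b(1) = 15,  b(2) = 4,  b(3) = 23,  b(4) = 2,  b(5) = 3,  b(6) = 8,  b(7) = 19,  b(8) = 22,  b(9) = 15.
The sequence repeats with period 8.
So b(91) = b(0 + ((91-0) mod 8)) = b(3) = 23.

23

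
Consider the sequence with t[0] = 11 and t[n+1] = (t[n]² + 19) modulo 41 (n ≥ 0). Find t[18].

39

Computing terms: t[0] = 11,  t[1] = 17,  t[2] = 21,  t[3] = 9,  t[4] = 18,  t[5] = 15,  t[6] = 39,  t[7] = 23,  t[8] = 15.
Since t[8] = t[5] = 15, the sequence is eventually periodic: after a pre-period of length 5 it cycles with period 3.
For n ≥ 5, t[n] depends only on (n - 5) mod 3. (18 - 5) mod 3 = 1, so t[18] = t[6] = 39.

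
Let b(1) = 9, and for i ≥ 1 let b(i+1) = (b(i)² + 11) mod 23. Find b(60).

b(1) = 9, b(2) = 0, b(3) = 11, b(4) = 17, b(5) = 1, b(6) = 12, b(7) = 17.
Since b(7) = b(4) = 17, the sequence is eventually periodic: after a pre-period of length 3 it cycles with period 3.
For i ≥ 4, b(i) depends only on (i - 4) mod 3. (60 - 4) mod 3 = 2, so b(60) = b(6) = 12.

12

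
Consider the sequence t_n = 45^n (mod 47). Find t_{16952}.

t_0 = 1; t_1 = 45; t_2 = 4; t_3 = 39; t_4 = 16; t_5 = 15; t_6 = 17; t_7 = 13; t_8 = 21; t_9 = 5; t_{10} = 37; t_{11} = 20; t_{12} = 7; t_{13} = 33; t_{14} = 28; t_{15} = 38; t_{16} = 18; t_{17} = 11; t_{18} = 25; t_{19} = 44; t_{20} = 6; t_{21} = 35; t_{22} = 24; t_{23} = 46; t_{24} = 2; t_{25} = 43; t_{26} = 8; t_{27} = 31; t_{28} = 32; t_{29} = 30; t_{30} = 34; t_{31} = 26; t_{32} = 42; t_{33} = 10; t_{34} = 27; t_{35} = 40; t_{36} = 14; t_{37} = 19; t_{38} = 9; t_{39} = 29; t_{40} = 36; t_{41} = 22; t_{42} = 3; t_{43} = 41; t_{44} = 12; t_{45} = 23; t_{46} = 1.
The sequence repeats with period 46.
So t_{16952} = t_{0 + ((16952-0) mod 46)} = t_{24} = 2.

2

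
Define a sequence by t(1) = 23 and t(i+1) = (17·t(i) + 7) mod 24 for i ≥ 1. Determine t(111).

Computing terms: t(1) = 23,  t(2) = 14,  t(3) = 5,  t(4) = 20,  t(5) = 11,  t(6) = 2,  t(7) = 17,  t(8) = 8,  t(9) = 23.
Since t(9) = t(1) = 23, the sequence is periodic with period 8.
(111 - 1) mod 8 = 6, so t(111) = t(7) = 17.

17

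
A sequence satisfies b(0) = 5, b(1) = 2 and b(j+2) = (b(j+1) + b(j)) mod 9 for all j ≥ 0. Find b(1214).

2

b(0) = 5, b(1) = 2, b(2) = 7, b(3) = 0, b(4) = 7, b(5) = 7, b(6) = 5, b(7) = 3, b(8) = 8, b(9) = 2, b(10) = 1, b(11) = 3, b(12) = 4, b(13) = 7, b(14) = 2, b(15) = 0, b(16) = 2, b(17) = 2, b(18) = 4, b(19) = 6, b(20) = 1, b(21) = 7, b(22) = 8, b(23) = 6, b(24) = 5, b(25) = 2.
Since (b(24), b(25)) = (b(0), b(1)) = (5, 2) (two consecutive terms determine the rest), the sequence is periodic with period 24.
So b(1214) = b(0 + ((1214-0) mod 24)) = b(14) = 2.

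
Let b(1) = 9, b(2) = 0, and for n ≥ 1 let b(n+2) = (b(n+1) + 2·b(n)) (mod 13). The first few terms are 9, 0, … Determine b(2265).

b(1) = 9,  b(2) = 0,  b(3) = 5,  b(4) = 5,  b(5) = 2,  b(6) = 12,  b(7) = 3,  b(8) = 1,  b(9) = 7,  b(10) = 9,  b(11) = 10,  b(12) = 2,  b(13) = 9,  b(14) = 0.
The sequence repeats with period 12.
(2265 - 1) mod 12 = 8, so b(2265) = b(9) = 7.

7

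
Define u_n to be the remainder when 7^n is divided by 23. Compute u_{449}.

Listing terms: u_0 = 1,  u_1 = 7,  u_2 = 3,  u_3 = 21,  u_4 = 9,  u_5 = 17,  u_6 = 4,  u_7 = 5,  u_8 = 12,  u_9 = 15,  u_{10} = 13,  u_{11} = 22,  u_{12} = 16,  u_{13} = 20,  u_{14} = 2,  u_{15} = 14,  u_{16} = 6,  u_{17} = 19,  u_{18} = 18,  u_{19} = 11,  u_{20} = 8,  u_{21} = 10,  u_{22} = 1.
The sequence repeats with period 22.
(449 - 0) mod 22 = 9, so u_{449} = u_9 = 15.

15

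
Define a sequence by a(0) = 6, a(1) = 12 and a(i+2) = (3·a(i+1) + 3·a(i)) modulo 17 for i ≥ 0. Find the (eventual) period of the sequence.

16

We have a(0) = 6; a(1) = 12; a(2) = 3; a(3) = 11; a(4) = 8; a(5) = 6; a(6) = 8; a(7) = 8; a(8) = 14; a(9) = 15; a(10) = 2; a(11) = 0; a(12) = 6; a(13) = 1; a(14) = 4; a(15) = 15; a(16) = 6; a(17) = 12.
Since (a(16), a(17)) = (a(0), a(1)) = (6, 12) (two consecutive terms determine the rest), the sequence is periodic with period 16.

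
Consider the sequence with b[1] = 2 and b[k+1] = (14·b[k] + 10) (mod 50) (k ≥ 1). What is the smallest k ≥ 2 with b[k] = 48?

Computing terms: b[1] = 2,  b[2] = 38,  b[3] = 42,  b[4] = 48,  b[5] = 32,  b[6] = 8,  b[7] = 22,  b[8] = 18,  b[9] = 12,  b[10] = 28,  b[11] = 2.
The sequence repeats with period 10.
The value 48 first appears (with k ≥ 2) at b[4].

4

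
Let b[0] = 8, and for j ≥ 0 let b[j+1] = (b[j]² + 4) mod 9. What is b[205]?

We have b[0] = 8,  b[1] = 5,  b[2] = 2,  b[3] = 8.
The sequence repeats with period 3.
So b[205] = b[0 + ((205-0) mod 3)] = b[1] = 5.

5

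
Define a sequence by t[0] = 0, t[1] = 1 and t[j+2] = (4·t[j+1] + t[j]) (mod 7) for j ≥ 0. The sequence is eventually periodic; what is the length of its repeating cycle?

We have t[0] = 0,  t[1] = 1,  t[2] = 4,  t[3] = 3,  t[4] = 2,  t[5] = 4,  t[6] = 4,  t[7] = 6,  t[8] = 0,  t[9] = 6,  t[10] = 3,  t[11] = 4,  t[12] = 5,  t[13] = 3,  t[14] = 3,  t[15] = 1,  t[16] = 0,  t[17] = 1.
The sequence repeats with period 16.

16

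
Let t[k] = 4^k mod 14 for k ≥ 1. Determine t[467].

2

We have t[1] = 4; t[2] = 2; t[3] = 8; t[4] = 4.
Since t[4] = t[1] = 4, the sequence is periodic with period 3.
So t[467] = t[1 + ((467-1) mod 3)] = t[2] = 2.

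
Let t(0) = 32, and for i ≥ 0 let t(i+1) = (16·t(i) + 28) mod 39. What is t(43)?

We have t(0) = 32, t(1) = 33, t(2) = 10, t(3) = 32.
Since t(3) = t(0) = 32, the sequence is periodic with period 3.
(43 - 0) mod 3 = 1, so t(43) = t(1) = 33.

33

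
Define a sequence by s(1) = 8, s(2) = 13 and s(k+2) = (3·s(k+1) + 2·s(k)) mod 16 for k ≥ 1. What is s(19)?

We have s(1) = 8, s(2) = 13, s(3) = 7, s(4) = 15, s(5) = 11, s(6) = 15, s(7) = 3, s(8) = 7, s(9) = 11, s(10) = 15.
Since (s(9), s(10)) = (s(5), s(6)) = (11, 15) (two consecutive terms determine the rest), the sequence is eventually periodic: after a pre-period of length 4 it cycles with period 4.
For k ≥ 5, s(k) depends only on (k - 5) mod 4. (19 - 5) mod 4 = 2, so s(19) = s(7) = 3.

3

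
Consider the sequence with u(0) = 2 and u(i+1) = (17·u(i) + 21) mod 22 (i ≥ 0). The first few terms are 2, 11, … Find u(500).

2

We have u(0) = 2,  u(1) = 11,  u(2) = 10,  u(3) = 15,  u(4) = 12,  u(5) = 5,  u(6) = 18,  u(7) = 19,  u(8) = 14,  u(9) = 17,  u(10) = 2.
The sequence repeats with period 10.
(500 - 0) mod 10 = 0, so u(500) = u(0) = 2.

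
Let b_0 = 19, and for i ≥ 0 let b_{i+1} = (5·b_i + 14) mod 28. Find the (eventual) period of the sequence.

6

b_0 = 19,  b_1 = 25,  b_2 = 27,  b_3 = 9,  b_4 = 3,  b_5 = 1,  b_6 = 19.
Since b_6 = b_0 = 19, the sequence is periodic with period 6.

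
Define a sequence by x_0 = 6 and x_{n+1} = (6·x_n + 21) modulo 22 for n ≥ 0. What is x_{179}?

3

x_0 = 6,  x_1 = 13,  x_2 = 11,  x_3 = 21,  x_4 = 15,  x_5 = 1,  x_6 = 5,  x_7 = 7,  x_8 = 19,  x_9 = 3,  x_{10} = 17,  x_{11} = 13.
Since x_{11} = x_1 = 13, the sequence is eventually periodic: after a pre-period of length 1 it cycles with period 10.
For n ≥ 1, x_n depends only on (n - 1) mod 10. (179 - 1) mod 10 = 8, so x_{179} = x_9 = 3.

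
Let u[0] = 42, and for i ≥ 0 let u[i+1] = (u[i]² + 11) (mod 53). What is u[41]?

Computing terms: u[0] = 42; u[1] = 26; u[2] = 51; u[3] = 15; u[4] = 24; u[5] = 4; u[6] = 27; u[7] = 51.
Since u[7] = u[2] = 51, the sequence is eventually periodic: after a pre-period of length 2 it cycles with period 5.
For i ≥ 2, u[i] depends only on (i - 2) mod 5. (41 - 2) mod 5 = 4, so u[41] = u[6] = 27.

27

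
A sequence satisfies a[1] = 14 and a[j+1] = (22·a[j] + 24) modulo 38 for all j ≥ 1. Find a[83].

24

Computing terms: a[1] = 14; a[2] = 28; a[3] = 32; a[4] = 6; a[5] = 4; a[6] = 36; a[7] = 18; a[8] = 2; a[9] = 30; a[10] = 0; a[11] = 24; a[12] = 20; a[13] = 8; a[14] = 10; a[15] = 16; a[16] = 34; a[17] = 12; a[18] = 22; a[19] = 14.
The sequence repeats with period 18.
(83 - 1) mod 18 = 10, so a[83] = a[11] = 24.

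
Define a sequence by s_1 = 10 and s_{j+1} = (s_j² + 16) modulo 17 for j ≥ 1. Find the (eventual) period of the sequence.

s_1 = 10; s_2 = 14; s_3 = 8; s_4 = 12; s_5 = 7; s_6 = 14.
Since s_6 = s_2 = 14, the sequence is eventually periodic: after a pre-period of length 1 it cycles with period 4.

4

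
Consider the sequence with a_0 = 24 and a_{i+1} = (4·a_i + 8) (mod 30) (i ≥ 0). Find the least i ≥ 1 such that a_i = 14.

Computing terms: a_0 = 24; a_1 = 14; a_2 = 4; a_3 = 24.
Since a_3 = a_0 = 24, the sequence is periodic with period 3.
The value 14 first appears (with i ≥ 1) at a_1.

1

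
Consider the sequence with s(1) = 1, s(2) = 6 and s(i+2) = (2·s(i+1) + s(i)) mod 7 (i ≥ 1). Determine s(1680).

4

Computing terms: s(1) = 1, s(2) = 6, s(3) = 6, s(4) = 4, s(5) = 0, s(6) = 4, s(7) = 1, s(8) = 6.
The sequence repeats with period 6.
(1680 - 1) mod 6 = 5, so s(1680) = s(6) = 4.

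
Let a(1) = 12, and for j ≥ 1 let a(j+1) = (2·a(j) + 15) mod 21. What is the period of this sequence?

3

a(1) = 12; a(2) = 18; a(3) = 9; a(4) = 12.
The sequence repeats with period 3.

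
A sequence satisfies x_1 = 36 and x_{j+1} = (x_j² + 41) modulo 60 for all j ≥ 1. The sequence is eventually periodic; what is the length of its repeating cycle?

6

Computing terms: x_1 = 36; x_2 = 17; x_3 = 30; x_4 = 41; x_5 = 42; x_6 = 5; x_7 = 6; x_8 = 17.
Since x_8 = x_2 = 17, the sequence is eventually periodic: after a pre-period of length 1 it cycles with period 6.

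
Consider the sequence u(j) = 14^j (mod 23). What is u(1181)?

Computing terms: u(0) = 1; u(1) = 14; u(2) = 12; u(3) = 7; u(4) = 6; u(5) = 15; u(6) = 3; u(7) = 19; u(8) = 13; u(9) = 21; u(10) = 18; u(11) = 22; u(12) = 9; u(13) = 11; u(14) = 16; u(15) = 17; u(16) = 8; u(17) = 20; u(18) = 4; u(19) = 10; u(20) = 2; u(21) = 5; u(22) = 1.
Since u(22) = u(0) = 1, the sequence is periodic with period 22.
(1181 - 0) mod 22 = 15, so u(1181) = u(15) = 17.

17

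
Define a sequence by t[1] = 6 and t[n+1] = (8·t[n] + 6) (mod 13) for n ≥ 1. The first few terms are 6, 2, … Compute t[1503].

We have t[1] = 6, t[2] = 2, t[3] = 9, t[4] = 0, t[5] = 6.
Since t[5] = t[1] = 6, the sequence is periodic with period 4.
(1503 - 1) mod 4 = 2, so t[1503] = t[3] = 9.

9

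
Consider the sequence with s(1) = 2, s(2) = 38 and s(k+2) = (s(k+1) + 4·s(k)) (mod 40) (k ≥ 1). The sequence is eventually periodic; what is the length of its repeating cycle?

6

We have s(1) = 2, s(2) = 38, s(3) = 6, s(4) = 38, s(5) = 22, s(6) = 14, s(7) = 22, s(8) = 38, s(9) = 6.
Since (s(8), s(9)) = (s(2), s(3)) = (38, 6) (two consecutive terms determine the rest), the sequence is eventually periodic: after a pre-period of length 1 it cycles with period 6.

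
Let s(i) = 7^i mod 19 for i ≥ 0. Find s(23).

We have s(0) = 1,  s(1) = 7,  s(2) = 11,  s(3) = 1.
The sequence repeats with period 3.
(23 - 0) mod 3 = 2, so s(23) = s(2) = 11.

11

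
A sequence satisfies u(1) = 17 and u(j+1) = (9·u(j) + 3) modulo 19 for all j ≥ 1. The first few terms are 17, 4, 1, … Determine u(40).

12

We have u(1) = 17, u(2) = 4, u(3) = 1, u(4) = 12, u(5) = 16, u(6) = 14, u(7) = 15, u(8) = 5, u(9) = 10, u(10) = 17.
The sequence repeats with period 9.
(40 - 1) mod 9 = 3, so u(40) = u(4) = 12.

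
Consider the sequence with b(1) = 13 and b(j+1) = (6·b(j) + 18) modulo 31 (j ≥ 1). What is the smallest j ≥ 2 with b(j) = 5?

b(1) = 13; b(2) = 3; b(3) = 5; b(4) = 17; b(5) = 27; b(6) = 25; b(7) = 13.
Since b(7) = b(1) = 13, the sequence is periodic with period 6.
The value 5 first appears (with j ≥ 2) at b(3).

3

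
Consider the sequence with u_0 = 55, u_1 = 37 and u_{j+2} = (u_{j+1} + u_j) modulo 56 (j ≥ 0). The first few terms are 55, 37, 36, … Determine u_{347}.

We have u_0 = 55,  u_1 = 37,  u_2 = 36,  u_3 = 17,  u_4 = 53,  u_5 = 14,  u_6 = 11,  u_7 = 25,  u_8 = 36,  u_9 = 5,  u_{10} = 41,  u_{11} = 46,  u_{12} = 31,  u_{13} = 21,  u_{14} = 52,  u_{15} = 17,  u_{16} = 13,  u_{17} = 30,  u_{18} = 43,  u_{19} = 17,  u_{20} = 4,  u_{21} = 21,  u_{22} = 25,  u_{23} = 46,  u_{24} = 15,  u_{25} = 5,  u_{26} = 20,  u_{27} = 25,  u_{28} = 45,  u_{29} = 14,  u_{30} = 3,  u_{31} = 17,  u_{32} = 20,  u_{33} = 37,  u_{34} = 1,  u_{35} = 38,  u_{36} = 39,  u_{37} = 21,  u_{38} = 4,  u_{39} = 25,  u_{40} = 29,  u_{41} = 54,  u_{42} = 27,  u_{43} = 25,  u_{44} = 52,  u_{45} = 21,  u_{46} = 17,  u_{47} = 38,  u_{48} = 55,  u_{49} = 37.
Since (u_{48}, u_{49}) = (u_0, u_1) = (55, 37) (two consecutive terms determine the rest), the sequence is periodic with period 48.
(347 - 0) mod 48 = 11, so u_{347} = u_{11} = 46.

46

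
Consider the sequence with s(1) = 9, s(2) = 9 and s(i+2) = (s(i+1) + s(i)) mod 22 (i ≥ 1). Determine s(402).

s(1) = 9, s(2) = 9, s(3) = 18, s(4) = 5, s(5) = 1, s(6) = 6, s(7) = 7, s(8) = 13, s(9) = 20, s(10) = 11, s(11) = 9, s(12) = 20, s(13) = 7, s(14) = 5, s(15) = 12, s(16) = 17, s(17) = 7, s(18) = 2, s(19) = 9, s(20) = 11, s(21) = 20, s(22) = 9, s(23) = 7, s(24) = 16, s(25) = 1, s(26) = 17, s(27) = 18, s(28) = 13, s(29) = 9, s(30) = 0, s(31) = 9, s(32) = 9.
The sequence repeats with period 30.
So s(402) = s(1 + ((402-1) mod 30)) = s(12) = 20.

20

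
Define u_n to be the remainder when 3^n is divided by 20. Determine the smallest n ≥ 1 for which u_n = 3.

u_0 = 1,  u_1 = 3,  u_2 = 9,  u_3 = 7,  u_4 = 1.
The sequence repeats with period 4.
The value 3 first appears (with n ≥ 1) at u_1.

1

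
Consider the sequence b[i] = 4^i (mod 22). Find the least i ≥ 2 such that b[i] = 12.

5

We have b[1] = 4, b[2] = 16, b[3] = 20, b[4] = 14, b[5] = 12, b[6] = 4.
The sequence repeats with period 5.
The value 12 first appears (with i ≥ 2) at b[5].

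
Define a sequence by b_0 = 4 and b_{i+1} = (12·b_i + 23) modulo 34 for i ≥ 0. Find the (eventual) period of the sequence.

Computing terms: b_0 = 4; b_1 = 3; b_2 = 25; b_3 = 17; b_4 = 23; b_5 = 27; b_6 = 7; b_7 = 5; b_8 = 15; b_9 = 33; b_{10} = 11; b_{11} = 19; b_{12} = 13; b_{13} = 9; b_{14} = 29; b_{15} = 31; b_{16} = 21; b_{17} = 3.
Since b_{17} = b_1 = 3, the sequence is eventually periodic: after a pre-period of length 1 it cycles with period 16.

16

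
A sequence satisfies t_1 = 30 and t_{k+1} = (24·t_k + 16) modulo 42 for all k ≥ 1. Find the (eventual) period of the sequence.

6

Computing terms: t_1 = 30, t_2 = 22, t_3 = 40, t_4 = 10, t_5 = 4, t_6 = 28, t_7 = 16, t_8 = 22.
Since t_8 = t_2 = 22, the sequence is eventually periodic: after a pre-period of length 1 it cycles with period 6.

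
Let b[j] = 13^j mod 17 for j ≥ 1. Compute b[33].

13

We have b[1] = 13, b[2] = 16, b[3] = 4, b[4] = 1, b[5] = 13.
Since b[5] = b[1] = 13, the sequence is periodic with period 4.
So b[33] = b[1 + ((33-1) mod 4)] = b[1] = 13.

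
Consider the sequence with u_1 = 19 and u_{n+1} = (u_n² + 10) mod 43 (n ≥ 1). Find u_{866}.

Listing terms: u_1 = 19, u_2 = 27, u_3 = 8, u_4 = 31, u_5 = 25, u_6 = 33, u_7 = 24, u_8 = 27.
Since u_8 = u_2 = 27, the sequence is eventually periodic: after a pre-period of length 1 it cycles with period 6.
For n ≥ 2, u_n depends only on (n - 2) mod 6. (866 - 2) mod 6 = 0, so u_{866} = u_2 = 27.

27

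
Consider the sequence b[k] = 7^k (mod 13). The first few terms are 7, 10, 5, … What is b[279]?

We have b[1] = 7; b[2] = 10; b[3] = 5; b[4] = 9; b[5] = 11; b[6] = 12; b[7] = 6; b[8] = 3; b[9] = 8; b[10] = 4; b[11] = 2; b[12] = 1; b[13] = 7.
The sequence repeats with period 12.
(279 - 1) mod 12 = 2, so b[279] = b[3] = 5.

5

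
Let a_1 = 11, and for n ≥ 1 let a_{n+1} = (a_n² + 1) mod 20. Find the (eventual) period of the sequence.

6

Listing terms: a_1 = 11; a_2 = 2; a_3 = 5; a_4 = 6; a_5 = 17; a_6 = 10; a_7 = 1; a_8 = 2.
Since a_8 = a_2 = 2, the sequence is eventually periodic: after a pre-period of length 1 it cycles with period 6.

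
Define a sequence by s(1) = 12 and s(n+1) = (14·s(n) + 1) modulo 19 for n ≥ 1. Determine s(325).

12

Computing terms: s(1) = 12,  s(2) = 17,  s(3) = 11,  s(4) = 3,  s(5) = 5,  s(6) = 14,  s(7) = 7,  s(8) = 4,  s(9) = 0,  s(10) = 1,  s(11) = 15,  s(12) = 2,  s(13) = 10,  s(14) = 8,  s(15) = 18,  s(16) = 6,  s(17) = 9,  s(18) = 13,  s(19) = 12.
The sequence repeats with period 18.
So s(325) = s(1 + ((325-1) mod 18)) = s(1) = 12.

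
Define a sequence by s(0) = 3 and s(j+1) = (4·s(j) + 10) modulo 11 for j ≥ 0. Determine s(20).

Computing terms: s(0) = 3,  s(1) = 0,  s(2) = 10,  s(3) = 6,  s(4) = 1,  s(5) = 3.
Since s(5) = s(0) = 3, the sequence is periodic with period 5.
(20 - 0) mod 5 = 0, so s(20) = s(0) = 3.

3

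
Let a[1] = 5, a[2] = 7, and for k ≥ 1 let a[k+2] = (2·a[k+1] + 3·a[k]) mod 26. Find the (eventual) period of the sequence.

Computing terms: a[1] = 5,  a[2] = 7,  a[3] = 3,  a[4] = 1,  a[5] = 11,  a[6] = 25,  a[7] = 5,  a[8] = 7.
The sequence repeats with period 6.

6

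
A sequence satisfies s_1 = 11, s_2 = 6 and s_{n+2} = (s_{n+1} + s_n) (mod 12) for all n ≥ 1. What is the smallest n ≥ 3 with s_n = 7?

Computing terms: s_1 = 11; s_2 = 6; s_3 = 5; s_4 = 11; s_5 = 4; s_6 = 3; s_7 = 7; s_8 = 10; s_9 = 5; s_{10} = 3; s_{11} = 8; s_{12} = 11; s_{13} = 7; s_{14} = 6; s_{15} = 1; s_{16} = 7; s_{17} = 8; s_{18} = 3; s_{19} = 11; s_{20} = 2; s_{21} = 1; s_{22} = 3; s_{23} = 4; s_{24} = 7; s_{25} = 11; s_{26} = 6.
Since (s_{25}, s_{26}) = (s_1, s_2) = (11, 6) (two consecutive terms determine the rest), the sequence is periodic with period 24.
The value 7 first appears (with n ≥ 3) at s_7.

7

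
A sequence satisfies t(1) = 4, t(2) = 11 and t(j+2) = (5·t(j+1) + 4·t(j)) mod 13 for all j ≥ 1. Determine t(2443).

10

Computing terms: t(1) = 4, t(2) = 11, t(3) = 6, t(4) = 9, t(5) = 4, t(6) = 4, t(7) = 10, t(8) = 1, t(9) = 6, t(10) = 8, t(11) = 12, t(12) = 1, t(13) = 1, t(14) = 9, t(15) = 10, t(16) = 8, t(17) = 2, t(18) = 3, t(19) = 10, t(20) = 10, t(21) = 12, t(22) = 9, t(23) = 2, t(24) = 7, t(25) = 4, t(26) = 9, t(27) = 9, t(28) = 3, t(29) = 12, t(30) = 7, t(31) = 5, t(32) = 1, t(33) = 12, t(34) = 12, t(35) = 4, t(36) = 3, t(37) = 5, t(38) = 11, t(39) = 10, t(40) = 3, t(41) = 3, t(42) = 1, t(43) = 4, t(44) = 11.
Since (t(43), t(44)) = (t(1), t(2)) = (4, 11) (two consecutive terms determine the rest), the sequence is periodic with period 42.
(2443 - 1) mod 42 = 6, so t(2443) = t(7) = 10.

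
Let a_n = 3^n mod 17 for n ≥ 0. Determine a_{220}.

4

We have a_0 = 1,  a_1 = 3,  a_2 = 9,  a_3 = 10,  a_4 = 13,  a_5 = 5,  a_6 = 15,  a_7 = 11,  a_8 = 16,  a_9 = 14,  a_{10} = 8,  a_{11} = 7,  a_{12} = 4,  a_{13} = 12,  a_{14} = 2,  a_{15} = 6,  a_{16} = 1.
The sequence repeats with period 16.
(220 - 0) mod 16 = 12, so a_{220} = a_{12} = 4.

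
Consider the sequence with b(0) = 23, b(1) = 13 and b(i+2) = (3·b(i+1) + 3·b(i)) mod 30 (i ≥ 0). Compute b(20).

18

We have b(0) = 23; b(1) = 13; b(2) = 18; b(3) = 3; b(4) = 3; b(5) = 18; b(6) = 3.
Since (b(5), b(6)) = (b(2), b(3)) = (18, 3) (two consecutive terms determine the rest), the sequence is eventually periodic: after a pre-period of length 2 it cycles with period 3.
For i ≥ 2, b(i) depends only on (i - 2) mod 3. (20 - 2) mod 3 = 0, so b(20) = b(2) = 18.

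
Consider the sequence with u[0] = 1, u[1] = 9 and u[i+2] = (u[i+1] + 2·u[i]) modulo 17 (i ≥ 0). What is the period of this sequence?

8

u[0] = 1, u[1] = 9, u[2] = 11, u[3] = 12, u[4] = 0, u[5] = 7, u[6] = 7, u[7] = 4, u[8] = 1, u[9] = 9.
The sequence repeats with period 8.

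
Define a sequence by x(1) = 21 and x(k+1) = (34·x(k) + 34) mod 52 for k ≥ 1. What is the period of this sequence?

4

Listing terms: x(1) = 21, x(2) = 20, x(3) = 38, x(4) = 26, x(5) = 34, x(6) = 46, x(7) = 38.
Since x(7) = x(3) = 38, the sequence is eventually periodic: after a pre-period of length 2 it cycles with period 4.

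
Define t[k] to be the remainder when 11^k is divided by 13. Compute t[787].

t[0] = 1,  t[1] = 11,  t[2] = 4,  t[3] = 5,  t[4] = 3,  t[5] = 7,  t[6] = 12,  t[7] = 2,  t[8] = 9,  t[9] = 8,  t[10] = 10,  t[11] = 6,  t[12] = 1.
The sequence repeats with period 12.
So t[787] = t[0 + ((787-0) mod 12)] = t[7] = 2.

2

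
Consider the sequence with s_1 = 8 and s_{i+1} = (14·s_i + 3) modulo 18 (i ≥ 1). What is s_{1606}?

Computing terms: s_1 = 8; s_2 = 7; s_3 = 11; s_4 = 13; s_5 = 5; s_6 = 1; s_7 = 17; s_8 = 7.
Since s_8 = s_2 = 7, the sequence is eventually periodic: after a pre-period of length 1 it cycles with period 6.
For i ≥ 2, s_i depends only on (i - 2) mod 6. (1606 - 2) mod 6 = 2, so s_{1606} = s_4 = 13.

13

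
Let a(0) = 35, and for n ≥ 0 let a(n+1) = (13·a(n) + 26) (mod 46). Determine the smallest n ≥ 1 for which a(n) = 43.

Listing terms: a(0) = 35; a(1) = 21; a(2) = 23; a(3) = 3; a(4) = 19; a(5) = 43; a(6) = 33; a(7) = 41; a(8) = 7; a(9) = 25; a(10) = 29; a(11) = 35.
Since a(11) = a(0) = 35, the sequence is periodic with period 11.
The value 43 first appears (with n ≥ 1) at a(5).

5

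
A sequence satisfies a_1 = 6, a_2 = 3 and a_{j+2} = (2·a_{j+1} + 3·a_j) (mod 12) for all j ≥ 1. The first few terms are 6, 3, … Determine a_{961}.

6

a_1 = 6,  a_2 = 3,  a_3 = 0,  a_4 = 9,  a_5 = 6,  a_6 = 3.
The sequence repeats with period 4.
(961 - 1) mod 4 = 0, so a_{961} = a_1 = 6.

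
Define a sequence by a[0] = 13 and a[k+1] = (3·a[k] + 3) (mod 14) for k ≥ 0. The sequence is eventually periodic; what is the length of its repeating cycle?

Computing terms: a[0] = 13,  a[1] = 0,  a[2] = 3,  a[3] = 12,  a[4] = 11,  a[5] = 8,  a[6] = 13.
Since a[6] = a[0] = 13, the sequence is periodic with period 6.

6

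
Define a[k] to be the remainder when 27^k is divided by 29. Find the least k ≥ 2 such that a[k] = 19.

a[1] = 27, a[2] = 4, a[3] = 21, a[4] = 16, a[5] = 26, a[6] = 6, a[7] = 17, a[8] = 24, a[9] = 10, a[10] = 9, a[11] = 11, a[12] = 7, a[13] = 15, a[14] = 28, a[15] = 2, a[16] = 25, a[17] = 8, a[18] = 13, a[19] = 3, a[20] = 23, a[21] = 12, a[22] = 5, a[23] = 19, a[24] = 20, a[25] = 18, a[26] = 22, a[27] = 14, a[28] = 1, a[29] = 27.
The sequence repeats with period 28.
The value 19 first appears (with k ≥ 2) at a[23].

23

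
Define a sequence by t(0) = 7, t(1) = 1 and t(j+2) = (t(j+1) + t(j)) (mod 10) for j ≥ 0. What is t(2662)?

3

t(0) = 7,  t(1) = 1,  t(2) = 8,  t(3) = 9,  t(4) = 7,  t(5) = 6,  t(6) = 3,  t(7) = 9,  t(8) = 2,  t(9) = 1,  t(10) = 3,  t(11) = 4,  t(12) = 7,  t(13) = 1.
The sequence repeats with period 12.
So t(2662) = t(0 + ((2662-0) mod 12)) = t(10) = 3.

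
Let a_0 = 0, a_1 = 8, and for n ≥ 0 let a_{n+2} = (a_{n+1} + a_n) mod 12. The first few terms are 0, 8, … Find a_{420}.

0

Listing terms: a_0 = 0; a_1 = 8; a_2 = 8; a_3 = 4; a_4 = 0; a_5 = 4; a_6 = 4; a_7 = 8; a_8 = 0; a_9 = 8.
The sequence repeats with period 8.
So a_{420} = a_{0 + ((420-0) mod 8)} = a_4 = 0.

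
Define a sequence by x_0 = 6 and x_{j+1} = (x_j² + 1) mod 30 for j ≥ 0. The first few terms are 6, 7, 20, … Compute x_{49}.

Listing terms: x_0 = 6,  x_1 = 7,  x_2 = 20,  x_3 = 11,  x_4 = 2,  x_5 = 5,  x_6 = 26,  x_7 = 17,  x_8 = 20.
Since x_8 = x_2 = 20, the sequence is eventually periodic: after a pre-period of length 2 it cycles with period 6.
For j ≥ 2, x_j depends only on (j - 2) mod 6. (49 - 2) mod 6 = 5, so x_{49} = x_7 = 17.

17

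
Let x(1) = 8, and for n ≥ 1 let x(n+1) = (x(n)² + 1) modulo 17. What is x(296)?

Computing terms: x(1) = 8; x(2) = 14; x(3) = 10; x(4) = 16; x(5) = 2; x(6) = 5; x(7) = 9; x(8) = 14.
Since x(8) = x(2) = 14, the sequence is eventually periodic: after a pre-period of length 1 it cycles with period 6.
For n ≥ 2, x(n) depends only on (n - 2) mod 6. (296 - 2) mod 6 = 0, so x(296) = x(2) = 14.

14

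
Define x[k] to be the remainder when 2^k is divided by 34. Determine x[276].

16

We have x[0] = 1,  x[1] = 2,  x[2] = 4,  x[3] = 8,  x[4] = 16,  x[5] = 32,  x[6] = 30,  x[7] = 26,  x[8] = 18,  x[9] = 2.
Since x[9] = x[1] = 2, the sequence is eventually periodic: after a pre-period of length 1 it cycles with period 8.
For k ≥ 1, x[k] depends only on (k - 1) mod 8. (276 - 1) mod 8 = 3, so x[276] = x[4] = 16.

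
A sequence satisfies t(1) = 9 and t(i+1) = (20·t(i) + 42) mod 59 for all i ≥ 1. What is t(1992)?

Listing terms: t(1) = 9,  t(2) = 45,  t(3) = 57,  t(4) = 2,  t(5) = 23,  t(6) = 30,  t(7) = 52,  t(8) = 20,  t(9) = 29,  t(10) = 32,  t(11) = 33,  t(12) = 53,  t(13) = 40,  t(14) = 16,  t(15) = 8,  t(16) = 25,  t(17) = 11,  t(18) = 26,  t(19) = 31,  t(20) = 13,  t(21) = 7,  t(22) = 5,  t(23) = 24,  t(24) = 50,  t(25) = 39,  t(26) = 55,  t(27) = 21,  t(28) = 49,  t(29) = 19,  t(30) = 9.
The sequence repeats with period 29.
So t(1992) = t(1 + ((1992-1) mod 29)) = t(20) = 13.

13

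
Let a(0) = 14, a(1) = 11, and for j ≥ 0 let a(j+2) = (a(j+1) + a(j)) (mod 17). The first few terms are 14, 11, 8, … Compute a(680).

Listing terms: a(0) = 14,  a(1) = 11,  a(2) = 8,  a(3) = 2,  a(4) = 10,  a(5) = 12,  a(6) = 5,  a(7) = 0,  a(8) = 5,  a(9) = 5,  a(10) = 10,  a(11) = 15,  a(12) = 8,  a(13) = 6,  a(14) = 14,  a(15) = 3,  a(16) = 0,  a(17) = 3,  a(18) = 3,  a(19) = 6,  a(20) = 9,  a(21) = 15,  a(22) = 7,  a(23) = 5,  a(24) = 12,  a(25) = 0,  a(26) = 12,  a(27) = 12,  a(28) = 7,  a(29) = 2,  a(30) = 9,  a(31) = 11,  a(32) = 3,  a(33) = 14,  a(34) = 0,  a(35) = 14,  a(36) = 14,  a(37) = 11.
Since (a(36), a(37)) = (a(0), a(1)) = (14, 11) (two consecutive terms determine the rest), the sequence is periodic with period 36.
(680 - 0) mod 36 = 32, so a(680) = a(32) = 3.

3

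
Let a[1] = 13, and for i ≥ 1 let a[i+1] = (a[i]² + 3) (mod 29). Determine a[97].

We have a[1] = 13,  a[2] = 27,  a[3] = 7,  a[4] = 23,  a[5] = 10,  a[6] = 16,  a[7] = 27.
Since a[7] = a[2] = 27, the sequence is eventually periodic: after a pre-period of length 1 it cycles with period 5.
For i ≥ 2, a[i] depends only on (i - 2) mod 5. (97 - 2) mod 5 = 0, so a[97] = a[2] = 27.

27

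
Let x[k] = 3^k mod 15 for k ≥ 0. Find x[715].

12

x[0] = 1, x[1] = 3, x[2] = 9, x[3] = 12, x[4] = 6, x[5] = 3.
Since x[5] = x[1] = 3, the sequence is eventually periodic: after a pre-period of length 1 it cycles with period 4.
For k ≥ 1, x[k] depends only on (k - 1) mod 4. (715 - 1) mod 4 = 2, so x[715] = x[3] = 12.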